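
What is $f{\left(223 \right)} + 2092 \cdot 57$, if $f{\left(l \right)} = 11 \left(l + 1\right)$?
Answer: $121708$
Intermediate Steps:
$f{\left(l \right)} = 11 + 11 l$ ($f{\left(l \right)} = 11 \left(1 + l\right) = 11 + 11 l$)
$f{\left(223 \right)} + 2092 \cdot 57 = \left(11 + 11 \cdot 223\right) + 2092 \cdot 57 = \left(11 + 2453\right) + 119244 = 2464 + 119244 = 121708$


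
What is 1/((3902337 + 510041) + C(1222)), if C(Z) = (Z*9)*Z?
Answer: 1/17851934 ≈ 5.6016e-8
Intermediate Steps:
C(Z) = 9*Z² (C(Z) = (9*Z)*Z = 9*Z²)
1/((3902337 + 510041) + C(1222)) = 1/((3902337 + 510041) + 9*1222²) = 1/(4412378 + 9*1493284) = 1/(4412378 + 13439556) = 1/17851934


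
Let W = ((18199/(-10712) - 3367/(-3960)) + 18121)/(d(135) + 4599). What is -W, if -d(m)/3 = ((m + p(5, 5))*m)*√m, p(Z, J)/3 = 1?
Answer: 12274349685157/62108846968735710 + 552465837101*√15/76677588850291 ≈ 0.028103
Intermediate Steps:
p(Z, J) = 3 (p(Z, J) = 3*1 = 3)
d(m) = -3*m^(3/2)*(3 + m) (d(m) = -3*(m + 3)*m*√m = -3*(3 + m)*m*√m = -3*m*(3 + m)*√m = -3*m^(3/2)*(3 + m))
W = 24020253787/(1325610*(4599 - 167670*√15)) (W = ((18199/(-10712) - 3367/(-3960)) + 18121)/(3*135^(3/2)*(-3 - 1*135) + 4599) = ((18199*(-1/10712) - 3367*(-1/3960)) + 18121)/(3*(405*√15)*(-3 - 135) + 4599) = ((-18199/10712 + 3367/3960) + 18121)/(3*(405*√15)*(-138) + 4599) = (-1125023/1325610 + 18121)/(-167670*√15 + 4599) = 24020253787/(1325610*(4599 - 167670*√15)) ≈ -0.028103)
-W = -(-12274349685157/62108846968735710 - 552465837101*√15/76677588850291) = 12274349685157/62108846968735710 + 552465837101*√15/76677588850291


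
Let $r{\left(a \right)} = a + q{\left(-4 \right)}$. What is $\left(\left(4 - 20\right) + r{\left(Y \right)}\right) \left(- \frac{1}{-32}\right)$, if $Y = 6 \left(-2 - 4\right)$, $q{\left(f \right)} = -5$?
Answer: $- \frac{57}{32} \approx -1.7813$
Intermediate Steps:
$Y = -36$ ($Y = 6 \left(-6\right) = -36$)
$r{\left(a \right)} = -5 + a$ ($r{\left(a \right)} = a - 5 = -5 + a$)
$\left(\left(4 - 20\right) + r{\left(Y \right)}\right) \left(- \frac{1}{-32}\right) = \left(\left(4 - 20\right) - 41\right) \left(- \frac{1}{-32}\right) = \left(\left(4 - 20\right) - 41\right) \left(\left(-1\right) \left(- \frac{1}{32}\right)\right) = \left(-16 - 41\right) \frac{1}{32} = \left(-57\right) \frac{1}{32} = - \frac{57}{32}$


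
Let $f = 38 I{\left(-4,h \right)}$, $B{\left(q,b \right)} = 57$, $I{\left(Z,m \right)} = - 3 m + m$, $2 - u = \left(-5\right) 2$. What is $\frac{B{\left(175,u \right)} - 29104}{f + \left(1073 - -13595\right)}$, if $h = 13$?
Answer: $- \frac{29047}{13680} \approx -2.1233$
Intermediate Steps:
$u = 12$ ($u = 2 - \left(-5\right) 2 = 2 - -10 = 2 + 10 = 12$)
$I{\left(Z,m \right)} = - 2 m$
$f = -988$ ($f = 38 \left(\left(-2\right) 13\right) = 38 \left(-26\right) = -988$)
$\frac{B{\left(175,u \right)} - 29104}{f + \left(1073 - -13595\right)} = \frac{57 - 29104}{-988 + \left(1073 - -13595\right)} = - \frac{29047}{-988 + \left(1073 + 13595\right)} = - \frac{29047}{-988 + 14668} = - \frac{29047}{13680}$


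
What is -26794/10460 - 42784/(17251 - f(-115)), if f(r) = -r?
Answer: -4047601/800190 ≈ -5.0583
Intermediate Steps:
-26794/10460 - 42784/(17251 - f(-115)) = -26794/10460 - 42784/(17251 - (-1)*(-115)) = -26794*1/10460 - 42784/(17251 - 1*115) = -13397/5230 - 42784/(17251 - 115) = -13397/5230 - 42784/17136 = -13397/5230 - 42784*1/17136 = -13397/5230 - 382/153 = -4047601/800190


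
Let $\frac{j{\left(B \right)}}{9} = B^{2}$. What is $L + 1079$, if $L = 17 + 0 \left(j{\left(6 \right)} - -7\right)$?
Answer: $1096$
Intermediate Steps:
$j{\left(B \right)} = 9 B^{2}$
$L = 17$ ($L = 17 + 0 \left(9 \cdot 6^{2} - -7\right) = 17 + 0 \left(9 \cdot 36 + 7\right) = 17 + 0 \left(324 + 7\right) = 17 + 0 \cdot 331 = 17 + 0 = 17$)
$L + 1079 = 17 + 1079 = 1096$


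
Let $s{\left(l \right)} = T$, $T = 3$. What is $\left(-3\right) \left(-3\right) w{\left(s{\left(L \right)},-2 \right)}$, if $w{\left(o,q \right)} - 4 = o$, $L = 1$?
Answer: $63$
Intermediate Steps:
$s{\left(l \right)} = 3$
$w{\left(o,q \right)} = 4 + o$
$\left(-3\right) \left(-3\right) w{\left(s{\left(L \right)},-2 \right)} = \left(-3\right) \left(-3\right) \left(4 + 3\right) = 9 \cdot 7 = 63$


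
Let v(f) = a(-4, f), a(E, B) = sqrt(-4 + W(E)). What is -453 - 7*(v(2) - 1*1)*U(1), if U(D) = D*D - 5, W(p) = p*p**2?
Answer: -481 + 56*I*sqrt(17) ≈ -481.0 + 230.89*I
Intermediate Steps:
W(p) = p**3
a(E, B) = sqrt(-4 + E**3)
v(f) = 2*I*sqrt(17) (v(f) = sqrt(-4 + (-4)**3) = sqrt(-4 - 64) = sqrt(-68) = 2*I*sqrt(17))
U(D) = -5 + D**2 (U(D) = D**2 - 5 = -5 + D**2)
-453 - 7*(v(2) - 1*1)*U(1) = -453 - 7*(2*I*sqrt(17) - 1*1)*(-5 + 1**2) = -453 - 7*(2*I*sqrt(17) - 1)*(-5 + 1) = -453 - 7*(-1 + 2*I*sqrt(17))*(-4) = -453 - (-7 + 14*I*sqrt(17))*(-4) = -453 - (28 - 56*I*sqrt(17)) = -453 + (-28 + 56*I*sqrt(17)) = -481 + 56*I*sqrt(17)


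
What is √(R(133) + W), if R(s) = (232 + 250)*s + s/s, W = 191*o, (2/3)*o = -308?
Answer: I*√24135 ≈ 155.35*I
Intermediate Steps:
o = -462 (o = (3/2)*(-308) = -462)
W = -88242 (W = 191*(-462) = -88242)
R(s) = 1 + 482*s (R(s) = 482*s + 1 = 1 + 482*s)
√(R(133) + W) = √((1 + 482*133) - 88242) = √((1 + 64106) - 88242) = √(64107 - 88242) = √(-24135) = I*√24135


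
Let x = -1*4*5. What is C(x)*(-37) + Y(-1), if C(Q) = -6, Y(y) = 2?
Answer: 224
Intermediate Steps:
x = -20 (x = -4*5 = -20)
C(x)*(-37) + Y(-1) = -6*(-37) + 2 = 222 + 2 = 224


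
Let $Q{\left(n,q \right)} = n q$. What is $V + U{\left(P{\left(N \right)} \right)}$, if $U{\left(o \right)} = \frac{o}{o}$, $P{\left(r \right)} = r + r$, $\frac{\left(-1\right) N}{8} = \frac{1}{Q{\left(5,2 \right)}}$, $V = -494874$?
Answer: $-494873$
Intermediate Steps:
$N = - \frac{4}{5}$ ($N = - \frac{8}{5 \cdot 2} = - \frac{8}{10} = \left(-8\right) \frac{1}{10} = - \frac{4}{5} \approx -0.8$)
$P{\left(r \right)} = 2 r$
$U{\left(o \right)} = 1$
$V + U{\left(P{\left(N \right)} \right)} = -494874 + 1 = -494873$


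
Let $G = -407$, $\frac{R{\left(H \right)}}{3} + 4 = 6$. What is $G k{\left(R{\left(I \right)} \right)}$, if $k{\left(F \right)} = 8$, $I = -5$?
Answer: $-3256$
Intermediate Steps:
$R{\left(H \right)} = 6$ ($R{\left(H \right)} = -12 + 3 \cdot 6 = -12 + 18 = 6$)
$G k{\left(R{\left(I \right)} \right)} = \left(-407\right) 8 = -3256$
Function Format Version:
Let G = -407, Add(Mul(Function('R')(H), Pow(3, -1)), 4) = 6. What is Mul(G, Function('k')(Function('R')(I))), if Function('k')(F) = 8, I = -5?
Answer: -3256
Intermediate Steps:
Function('R')(H) = 6 (Function('R')(H) = Add(-12, Mul(3, 6)) = Add(-12, 18) = 6)
Mul(G, Function('k')(Function('R')(I))) = Mul(-407, 8) = -3256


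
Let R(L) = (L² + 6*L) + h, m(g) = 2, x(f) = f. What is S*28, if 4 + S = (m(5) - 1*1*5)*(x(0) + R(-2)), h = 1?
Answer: 476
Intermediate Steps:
R(L) = 1 + L² + 6*L (R(L) = (L² + 6*L) + 1 = 1 + L² + 6*L)
S = 17 (S = -4 + (2 - 1*1*5)*(0 + (1 + (-2)² + 6*(-2))) = -4 + (2 - 1*5)*(0 + (1 + 4 - 12)) = -4 + (2 - 5)*(0 - 7) = -4 - 3*(-7) = -4 + 21 = 17)
S*28 = 17*28 = 476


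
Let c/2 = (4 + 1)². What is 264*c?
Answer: 13200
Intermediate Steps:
c = 50 (c = 2*(4 + 1)² = 2*5² = 2*25 = 50)
264*c = 264*50 = 13200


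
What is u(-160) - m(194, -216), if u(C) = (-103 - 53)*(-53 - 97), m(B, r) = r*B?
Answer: 65304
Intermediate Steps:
m(B, r) = B*r
u(C) = 23400 (u(C) = -156*(-150) = 23400)
u(-160) - m(194, -216) = 23400 - 194*(-216) = 23400 - 1*(-41904) = 23400 + 41904 = 65304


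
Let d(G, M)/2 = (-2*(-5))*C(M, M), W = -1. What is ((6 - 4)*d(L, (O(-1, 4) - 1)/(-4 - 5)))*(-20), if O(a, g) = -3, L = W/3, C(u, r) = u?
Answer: -3200/9 ≈ -355.56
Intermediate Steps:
L = -⅓ (L = -1/3 = -1*⅓ = -⅓ ≈ -0.33333)
d(G, M) = 20*M (d(G, M) = 2*((-2*(-5))*M) = 2*(10*M) = 20*M)
((6 - 4)*d(L, (O(-1, 4) - 1)/(-4 - 5)))*(-20) = ((6 - 4)*(20*((-3 - 1)/(-4 - 5))))*(-20) = (2*(20*(-4/(-9))))*(-20) = (2*(20*(-4*(-⅑))))*(-20) = (2*(20*(4/9)))*(-20) = (2*(80/9))*(-20) = (160/9)*(-20) = -3200/9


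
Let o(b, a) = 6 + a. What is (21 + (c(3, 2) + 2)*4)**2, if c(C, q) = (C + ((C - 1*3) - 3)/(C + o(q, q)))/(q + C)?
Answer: 117649/121 ≈ 972.31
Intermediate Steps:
c(C, q) = (C + (-6 + C)/(6 + C + q))/(C + q) (c(C, q) = (C + ((C - 1*3) - 3)/(C + (6 + q)))/(q + C) = (C + ((C - 3) - 3)/(6 + C + q))/(C + q) = (C + ((-3 + C) - 3)/(6 + C + q))/(C + q) = (C + (-6 + C)/(6 + C + q))/(C + q))
(21 + (c(3, 2) + 2)*4)**2 = (21 + ((-6 + 3 + 3**2 + 3*(6 + 2))/(3**2 + 3*2 + 3*(6 + 2) + 2*(6 + 2)) + 2)*4)**2 = (21 + ((-6 + 3 + 9 + 3*8)/(9 + 6 + 3*8 + 2*8) + 2)*4)**2 = (21 + ((-6 + 3 + 9 + 24)/(9 + 6 + 24 + 16) + 2)*4)**2 = (21 + (30/55 + 2)*4)**2 = (21 + ((1/55)*30 + 2)*4)**2 = (21 + (6/11 + 2)*4)**2 = (21 + (28/11)*4)**2 = (21 + 112/11)**2 = (343/11)**2 = 117649/121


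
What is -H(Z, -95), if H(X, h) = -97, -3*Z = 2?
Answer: 97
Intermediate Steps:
Z = -⅔ (Z = -⅓*2 = -⅔ ≈ -0.66667)
-H(Z, -95) = -1*(-97) = 97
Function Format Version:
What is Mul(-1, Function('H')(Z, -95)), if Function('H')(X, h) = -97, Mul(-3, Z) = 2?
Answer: 97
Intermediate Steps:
Z = Rational(-2, 3) (Z = Mul(Rational(-1, 3), 2) = Rational(-2, 3) ≈ -0.66667)
Mul(-1, Function('H')(Z, -95)) = Mul(-1, -97) = 97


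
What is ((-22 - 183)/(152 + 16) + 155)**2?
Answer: 667447225/28224 ≈ 23648.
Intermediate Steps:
((-22 - 183)/(152 + 16) + 155)**2 = (-205/168 + 155)**2 = (25835/168)**2 = 667447225/28224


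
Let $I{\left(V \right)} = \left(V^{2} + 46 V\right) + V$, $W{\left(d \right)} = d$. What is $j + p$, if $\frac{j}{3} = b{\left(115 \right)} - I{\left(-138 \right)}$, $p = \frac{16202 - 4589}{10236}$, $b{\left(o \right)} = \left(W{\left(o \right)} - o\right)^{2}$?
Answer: $- \frac{128539817}{3412} \approx -37673.0$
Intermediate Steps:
$I{\left(V \right)} = V^{2} + 47 V$
$b{\left(o \right)} = 0$ ($b{\left(o \right)} = \left(o - o\right)^{2} = 0^{2} = 0$)
$p = \frac{3871}{3412}$ ($p = \left(16202 - 4589\right) \frac{1}{10236} = 11613 \cdot \frac{1}{10236} = \frac{3871}{3412} \approx 1.1345$)
$j = -37674$ ($j = 3 \left(0 - - 138 \left(47 - 138\right)\right) = 3 \left(0 - \left(-138\right) \left(-91\right)\right) = 3 \left(0 - 12558\right) = 3 \left(-12558\right) = -37674$)
$j + p = -37674 + \frac{3871}{3412} = - \frac{128539817}{3412}$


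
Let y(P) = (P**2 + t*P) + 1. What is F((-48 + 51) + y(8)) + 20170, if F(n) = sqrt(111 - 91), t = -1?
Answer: 20170 + 2*sqrt(5) ≈ 20174.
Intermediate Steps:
y(P) = 1 + P**2 - P (y(P) = (P**2 - P) + 1 = 1 + P**2 - P)
F(n) = 2*sqrt(5) (F(n) = sqrt(20) = 2*sqrt(5))
F((-48 + 51) + y(8)) + 20170 = 2*sqrt(5) + 20170 = 20170 + 2*sqrt(5)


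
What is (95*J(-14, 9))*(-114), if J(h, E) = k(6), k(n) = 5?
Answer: -54150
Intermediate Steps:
J(h, E) = 5
(95*J(-14, 9))*(-114) = (95*5)*(-114) = 475*(-114) = -54150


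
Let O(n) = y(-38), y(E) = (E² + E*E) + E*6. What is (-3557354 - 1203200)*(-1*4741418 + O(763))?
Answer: 22559113351932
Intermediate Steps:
y(E) = 2*E² + 6*E (y(E) = (E² + E²) + 6*E = 2*E² + 6*E)
O(n) = 2660 (O(n) = 2*(-38)*(3 - 38) = 2*(-38)*(-35) = 2660)
(-3557354 - 1203200)*(-1*4741418 + O(763)) = (-3557354 - 1203200)*(-1*4741418 + 2660) = -4760554*(-4741418 + 2660) = -4760554*(-4738758) = 22559113351932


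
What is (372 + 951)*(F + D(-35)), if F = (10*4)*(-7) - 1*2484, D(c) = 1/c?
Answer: -18284049/5 ≈ -3.6568e+6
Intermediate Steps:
F = -2764 (F = 40*(-7) - 2484 = -280 - 2484 = -2764)
(372 + 951)*(F + D(-35)) = (372 + 951)*(-2764 + 1/(-35)) = 1323*(-2764 - 1/35) = 1323*(-96741/35) = -18284049/5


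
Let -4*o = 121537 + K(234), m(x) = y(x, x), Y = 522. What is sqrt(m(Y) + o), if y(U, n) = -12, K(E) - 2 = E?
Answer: I*sqrt(121821)/2 ≈ 174.51*I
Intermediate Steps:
K(E) = 2 + E
m(x) = -12
o = -121773/4 (o = -(121537 + (2 + 234))/4 = -(121537 + 236)/4 = -1/4*121773 = -121773/4 ≈ -30443.)
sqrt(m(Y) + o) = sqrt(-12 - 121773/4) = sqrt(-121821/4) = I*sqrt(121821)/2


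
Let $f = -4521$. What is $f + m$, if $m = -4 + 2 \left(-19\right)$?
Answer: $-4563$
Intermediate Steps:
$m = -42$ ($m = -4 - 38 = -42$)
$f + m = -4521 - 42 = -4563$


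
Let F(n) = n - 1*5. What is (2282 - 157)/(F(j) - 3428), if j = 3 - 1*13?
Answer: -2125/3443 ≈ -0.61719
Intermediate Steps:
j = -10 (j = 3 - 13 = -10)
F(n) = -5 + n (F(n) = n - 5 = -5 + n)
(2282 - 157)/(F(j) - 3428) = (2282 - 157)/((-5 - 10) - 3428) = 2125/(-15 - 3428) = 2125/(-3443) = 2125*(-1/3443) = -2125/3443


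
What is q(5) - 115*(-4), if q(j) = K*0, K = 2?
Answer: 460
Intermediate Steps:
q(j) = 0 (q(j) = 2*0 = 0)
q(5) - 115*(-4) = 0 - 115*(-4) = 0 + 460 = 460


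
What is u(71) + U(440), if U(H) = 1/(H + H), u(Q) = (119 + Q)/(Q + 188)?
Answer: 167459/227920 ≈ 0.73473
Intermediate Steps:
u(Q) = (119 + Q)/(188 + Q)
U(H) = 1/(2*H)
u(71) + U(440) = (119 + 71)/(188 + 71) + (1/2)/440 = 190/259 + (1/2)*(1/440) = (1/259)*190 + 1/880 = 190/259 + 1/880 = 167459/227920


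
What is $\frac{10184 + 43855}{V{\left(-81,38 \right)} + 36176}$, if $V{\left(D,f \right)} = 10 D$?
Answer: $\frac{54039}{35366} \approx 1.528$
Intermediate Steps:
$\frac{10184 + 43855}{V{\left(-81,38 \right)} + 36176} = \frac{10184 + 43855}{10 \left(-81\right) + 36176} = \frac{54039}{-810 + 36176} = \frac{54039}{35366}$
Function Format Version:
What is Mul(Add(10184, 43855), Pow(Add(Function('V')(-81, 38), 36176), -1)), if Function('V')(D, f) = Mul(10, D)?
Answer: Rational(54039, 35366) ≈ 1.5280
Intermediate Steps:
Mul(Add(10184, 43855), Pow(Add(Function('V')(-81, 38), 36176), -1)) = Mul(Add(10184, 43855), Pow(Add(Mul(10, -81), 36176), -1)) = Mul(54039, Pow(Add(-810, 36176), -1)) = Mul(54039, Pow(35366, -1)) = Mul(54039, Rational(1, 35366)) = Rational(54039, 35366)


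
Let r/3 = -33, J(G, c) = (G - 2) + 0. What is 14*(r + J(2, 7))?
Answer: -1386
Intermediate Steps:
J(G, c) = -2 + G (J(G, c) = (-2 + G) + 0 = -2 + G)
r = -99 (r = 3*(-33) = -99)
14*(r + J(2, 7)) = 14*(-99 + (-2 + 2)) = 14*(-99 + 0) = 14*(-99) = -1386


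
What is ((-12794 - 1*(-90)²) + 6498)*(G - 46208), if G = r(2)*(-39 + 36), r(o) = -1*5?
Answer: 664994428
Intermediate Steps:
r(o) = -5
G = 15 (G = -5*(-39 + 36) = -5*(-3) = 15)
((-12794 - 1*(-90)²) + 6498)*(G - 46208) = ((-12794 - 1*(-90)²) + 6498)*(15 - 46208) = ((-12794 - 1*8100) + 6498)*(-46193) = ((-12794 - 8100) + 6498)*(-46193) = (-20894 + 6498)*(-46193) = -14396*(-46193) = 664994428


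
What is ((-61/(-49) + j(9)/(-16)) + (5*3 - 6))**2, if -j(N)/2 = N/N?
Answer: 16524225/153664 ≈ 107.53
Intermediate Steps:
j(N) = -2 (j(N) = -2*N/N = -2*1 = -2)
((-61/(-49) + j(9)/(-16)) + (5*3 - 6))**2 = ((-61/(-49) - 2/(-16)) + (5*3 - 6))**2 = ((-61*(-1/49) - 2*(-1/16)) + (15 - 6))**2 = ((61/49 + 1/8) + 9)**2 = (537/392 + 9)**2 = (4065/392)**2 = 16524225/153664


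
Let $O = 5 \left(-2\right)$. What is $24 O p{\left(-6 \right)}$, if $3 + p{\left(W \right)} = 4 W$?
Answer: $6480$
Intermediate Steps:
$p{\left(W \right)} = -3 + 4 W$
$O = -10$
$24 O p{\left(-6 \right)} = 24 \left(-10\right) \left(-3 + 4 \left(-6\right)\right) = - 240 \left(-3 - 24\right) = \left(-240\right) \left(-27\right) = 6480$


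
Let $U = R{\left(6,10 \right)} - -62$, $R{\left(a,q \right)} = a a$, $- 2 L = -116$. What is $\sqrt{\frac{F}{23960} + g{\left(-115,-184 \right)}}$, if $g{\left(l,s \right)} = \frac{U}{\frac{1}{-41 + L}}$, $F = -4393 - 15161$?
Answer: $\frac{\sqrt{59746964485}}{5990} \approx 40.807$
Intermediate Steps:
$L = 58$ ($L = \left(- \frac{1}{2}\right) \left(-116\right) = 58$)
$R{\left(a,q \right)} = a^{2}$
$F = -19554$ ($F = -4393 - 15161 = -19554$)
$U = 98$ ($U = 6^{2} - -62 = 36 + 62 = 98$)
$g{\left(l,s \right)} = 1666$ ($g{\left(l,s \right)} = \frac{98}{\frac{1}{-41 + 58}} = \frac{98}{\frac{1}{17}} = 98 \frac{1}{\frac{1}{17}} = 98 \cdot 17 = 1666$)
$\sqrt{\frac{F}{23960} + g{\left(-115,-184 \right)}} = \sqrt{- \frac{19554}{23960} + 1666} = \sqrt{\left(-19554\right) \frac{1}{23960} + 1666} = \sqrt{- \frac{9777}{11980} + 1666} = \sqrt{\frac{19948903}{11980}} = \frac{\sqrt{59746964485}}{5990}$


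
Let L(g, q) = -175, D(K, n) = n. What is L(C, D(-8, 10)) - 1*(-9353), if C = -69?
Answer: 9178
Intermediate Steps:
L(C, D(-8, 10)) - 1*(-9353) = -175 - 1*(-9353) = -175 + 9353 = 9178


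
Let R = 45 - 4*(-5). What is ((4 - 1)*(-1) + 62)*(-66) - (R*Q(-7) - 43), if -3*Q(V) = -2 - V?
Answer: -11228/3 ≈ -3742.7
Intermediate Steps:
Q(V) = ⅔ + V/3 (Q(V) = -(-2 - V)/3 = ⅔ + V/3)
R = 65 (R = 45 - 1*(-20) = 45 + 20 = 65)
((4 - 1)*(-1) + 62)*(-66) - (R*Q(-7) - 43) = ((4 - 1)*(-1) + 62)*(-66) - (65*(⅔ + (⅓)*(-7)) - 43) = (3*(-1) + 62)*(-66) - (65*(⅔ - 7/3) - 43) = (-3 + 62)*(-66) - (65*(-5/3) - 43) = 59*(-66) - (-325/3 - 43) = -3894 - 1*(-454/3) = -3894 + 454/3 = -11228/3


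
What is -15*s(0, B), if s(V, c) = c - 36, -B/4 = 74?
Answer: 4980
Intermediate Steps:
B = -296 (B = -4*74 = -296)
s(V, c) = -36 + c
-15*s(0, B) = -15*(-36 - 296) = -15*(-332) = 4980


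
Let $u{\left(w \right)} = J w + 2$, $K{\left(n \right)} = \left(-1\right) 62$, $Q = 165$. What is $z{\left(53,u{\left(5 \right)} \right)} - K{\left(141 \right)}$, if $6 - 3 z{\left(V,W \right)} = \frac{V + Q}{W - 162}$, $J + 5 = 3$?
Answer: $\frac{16429}{255} \approx 64.427$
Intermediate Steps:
$J = -2$ ($J = -5 + 3 = -2$)
$K{\left(n \right)} = -62$
$u{\left(w \right)} = 2 - 2 w$ ($u{\left(w \right)} = - 2 w + 2 = 2 - 2 w$)
$z{\left(V,W \right)} = 2 - \frac{165 + V}{3 \left(-162 + W\right)}$ ($z{\left(V,W \right)} = 2 - \frac{\left(V + 165\right) \frac{1}{W - 162}}{3} = 2 - \frac{\left(165 + V\right) \frac{1}{-162 + W}}{3} = 2 - \frac{\frac{1}{-162 + W} \left(165 + V\right)}{3} = 2 - \frac{165 + V}{3 \left(-162 + W\right)}$)
$z{\left(53,u{\left(5 \right)} \right)} - K{\left(141 \right)} = \frac{-1137 - 53 + 6 \left(2 - 10\right)}{3 \left(-162 + \left(2 - 10\right)\right)} - -62 = \frac{-1137 - 53 + 6 \left(2 - 10\right)}{3 \left(-162 + \left(2 - 10\right)\right)} + 62 = \frac{-1137 - 53 + 6 \left(-8\right)}{3 \left(-162 - 8\right)} + 62 = \frac{-1137 - 53 - 48}{3 \left(-170\right)} + 62 = \frac{1}{3} \left(- \frac{1}{170}\right) \left(-1238\right) + 62 = \frac{619}{255} + 62 = \frac{16429}{255}$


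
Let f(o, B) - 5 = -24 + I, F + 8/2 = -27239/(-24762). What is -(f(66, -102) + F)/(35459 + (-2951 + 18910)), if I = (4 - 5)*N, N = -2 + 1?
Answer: 517525/1273212516 ≈ 0.00040647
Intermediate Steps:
N = -1
I = 1 (I = (4 - 5)*(-1) = -1*(-1) = 1)
F = -71809/24762 (F = -4 - 27239/(-24762) = -4 - 27239*(-1/24762) = -4 + 27239/24762 = -71809/24762 ≈ -2.9000)
f(o, B) = -18 (f(o, B) = 5 + (-24 + 1) = 5 - 23 = -18)
-(f(66, -102) + F)/(35459 + (-2951 + 18910)) = -(-18 - 71809/24762)/(35459 + (-2951 + 18910)) = -(-517525)/(24762*(35459 + 15959)) = -(-517525)/(24762*51418) = -1*(-517525/1273212516) = 517525/1273212516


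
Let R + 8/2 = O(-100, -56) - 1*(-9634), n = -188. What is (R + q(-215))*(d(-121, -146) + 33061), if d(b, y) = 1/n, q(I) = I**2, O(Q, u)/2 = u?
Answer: 346468776981/188 ≈ 1.8429e+9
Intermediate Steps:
O(Q, u) = 2*u
d(b, y) = -1/188 (d(b, y) = 1/(-188) = -1/188)
R = 9518 (R = -4 + (2*(-56) - 1*(-9634)) = -4 + (-112 + 9634) = -4 + 9522 = 9518)
(R + q(-215))*(d(-121, -146) + 33061) = (9518 + (-215)**2)*(-1/188 + 33061) = (9518 + 46225)*(6215467/188) = 55743*(6215467/188) = 346468776981/188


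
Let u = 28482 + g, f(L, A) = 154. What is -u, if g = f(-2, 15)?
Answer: -28636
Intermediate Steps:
g = 154
u = 28636 (u = 28482 + 154 = 28636)
-u = -1*28636 = -28636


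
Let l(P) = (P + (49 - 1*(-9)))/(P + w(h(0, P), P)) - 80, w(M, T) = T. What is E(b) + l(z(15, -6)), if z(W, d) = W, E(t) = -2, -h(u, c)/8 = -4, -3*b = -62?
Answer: -2387/30 ≈ -79.567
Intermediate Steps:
b = 62/3 (b = -⅓*(-62) = 62/3 ≈ 20.667)
h(u, c) = 32 (h(u, c) = -8*(-4) = 32)
l(P) = -80 + (58 + P)/(2*P) (l(P) = (P + (49 - 1*(-9)))/(P + P) - 80 = (P + (49 + 9))/((2*P)) - 80 = (P + 58)*(1/(2*P)) - 80 = (58 + P)*(1/(2*P)) - 80 = (58 + P)/(2*P) - 80 = -80 + (58 + P)/(2*P))
E(b) + l(z(15, -6)) = -2 + (-159/2 + 29/15) = -2 - 2327/30 = -2387/30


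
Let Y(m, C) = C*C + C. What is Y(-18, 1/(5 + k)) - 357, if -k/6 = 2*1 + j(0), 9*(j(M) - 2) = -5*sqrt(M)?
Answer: -128895/361 ≈ -357.05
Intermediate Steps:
j(M) = 2 - 5*sqrt(M)/9 (j(M) = 2 + (-5*sqrt(M))/9 = 2 - 5*sqrt(M)/9)
k = -24 (k = -6*(2*1 + (2 - 5*sqrt(0)/9)) = -6*(2 + (2 - 5/9*0)) = -6*(2 + (2 + 0)) = -6*(2 + 2) = -6*4 = -24)
Y(m, C) = C + C**2 (Y(m, C) = C**2 + C = C + C**2)
Y(-18, 1/(5 + k)) - 357 = (1 + 1/(5 - 24))/(5 - 24) - 357 = (1 + 1/(-19))/(-19) - 357 = -(1 - 1/19)/19 - 357 = -1/19*18/19 - 357 = -18/361 - 357 = -128895/361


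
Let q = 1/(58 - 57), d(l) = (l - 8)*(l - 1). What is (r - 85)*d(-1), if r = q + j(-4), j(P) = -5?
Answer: -1602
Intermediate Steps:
d(l) = (-1 + l)*(-8 + l) (d(l) = (-8 + l)*(-1 + l) = (-1 + l)*(-8 + l))
q = 1 (q = 1/1 = 1)
r = -4 (r = 1 - 5 = -4)
(r - 85)*d(-1) = (-4 - 85)*(8 + (-1)**2 - 9*(-1)) = -89*(8 + 1 + 9) = -89*18 = -1602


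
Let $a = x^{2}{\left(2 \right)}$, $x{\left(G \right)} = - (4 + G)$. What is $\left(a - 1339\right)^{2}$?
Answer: $1697809$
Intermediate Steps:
$x{\left(G \right)} = -4 - G$
$a = 36$ ($a = \left(-4 - 2\right)^{2} = \left(-6\right)^{2} = 36$)
$\left(a - 1339\right)^{2} = \left(36 - 1339\right)^{2} = \left(-1303\right)^{2} = 1697809$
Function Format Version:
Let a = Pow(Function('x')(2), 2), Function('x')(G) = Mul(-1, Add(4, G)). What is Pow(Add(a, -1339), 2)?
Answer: 1697809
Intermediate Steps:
Function('x')(G) = Add(-4, Mul(-1, G))
a = 36 (a = Pow(Add(-4, Mul(-1, 2)), 2) = Pow(Add(-4, -2), 2) = Pow(-6, 2) = 36)
Pow(Add(a, -1339), 2) = Pow(Add(36, -1339), 2) = Pow(-1303, 2) = 1697809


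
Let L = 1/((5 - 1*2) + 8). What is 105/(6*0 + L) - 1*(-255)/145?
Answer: 33546/29 ≈ 1156.8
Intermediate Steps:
L = 1/11 (L = 1/((5 - 2) + 8) = 1/(3 + 8) = 1/11 ≈ 0.090909)
105/(6*0 + L) - 1*(-255)/145 = 105/(6*0 + 1/11) - 1*(-255)/145 = 105/(0 + 1/11) + 255*(1/145) = 105/(1/11) + 51/29 = 105*11 + 51/29 = 1155 + 51/29 = 33546/29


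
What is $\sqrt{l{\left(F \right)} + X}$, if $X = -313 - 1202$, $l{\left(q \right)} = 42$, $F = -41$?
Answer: $i \sqrt{1473} \approx 38.38 i$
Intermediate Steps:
$X = -1515$ ($X = -313 - 1202 = -1515$)
$\sqrt{l{\left(F \right)} + X} = \sqrt{42 - 1515} = \sqrt{-1473} = i \sqrt{1473}$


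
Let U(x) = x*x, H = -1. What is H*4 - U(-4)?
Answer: -20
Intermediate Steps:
U(x) = x**2
H*4 - U(-4) = -1*4 - 1*(-4)**2 = -4 - 1*16 = -4 - 16 = -20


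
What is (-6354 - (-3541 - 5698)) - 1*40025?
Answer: -37140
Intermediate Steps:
(-6354 - (-3541 - 5698)) - 1*40025 = (-6354 - 1*(-9239)) - 40025 = (-6354 + 9239) - 40025 = 2885 - 40025 = -37140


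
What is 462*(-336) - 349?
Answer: -155581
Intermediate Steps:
462*(-336) - 349 = -155232 - 349 = -155581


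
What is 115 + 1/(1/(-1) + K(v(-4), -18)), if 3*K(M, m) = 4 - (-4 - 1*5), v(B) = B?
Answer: 1153/10 ≈ 115.30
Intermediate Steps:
K(M, m) = 13/3 (K(M, m) = (4 - (-4 - 1*5))/3 = (4 - (-4 - 5))/3 = (4 - 1*(-9))/3 = (4 + 9)/3 = (1/3)*13 = 13/3)
115 + 1/(1/(-1) + K(v(-4), -18)) = 115 + 1/(1/(-1) + 13/3) = 115 + 1/(-1 + 13/3) = 115 + 1/(10/3) = 115 + 3/10 = 1153/10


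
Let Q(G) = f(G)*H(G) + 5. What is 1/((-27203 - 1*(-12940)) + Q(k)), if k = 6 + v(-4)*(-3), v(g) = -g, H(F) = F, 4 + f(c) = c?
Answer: -1/14198 ≈ -7.0432e-5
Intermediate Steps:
f(c) = -4 + c
k = -6 (k = 6 - 1*(-4)*(-3) = 6 + 4*(-3) = 6 - 12 = -6)
Q(G) = 5 + G*(-4 + G) (Q(G) = (-4 + G)*G + 5 = G*(-4 + G) + 5 = 5 + G*(-4 + G))
1/((-27203 - 1*(-12940)) + Q(k)) = 1/((-27203 - 1*(-12940)) + (5 - 6*(-4 - 6))) = 1/((-27203 + 12940) + (5 - 6*(-10))) = 1/(-14263 + (5 + 60)) = 1/(-14263 + 65) = 1/(-14198) = -1/14198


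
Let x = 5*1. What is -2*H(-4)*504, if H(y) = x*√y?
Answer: -10080*I ≈ -10080.0*I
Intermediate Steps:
x = 5
H(y) = 5*√y
-2*H(-4)*504 = -10*√(-4)*504 = -10*2*I*504 = -20*I*504 = -10080*I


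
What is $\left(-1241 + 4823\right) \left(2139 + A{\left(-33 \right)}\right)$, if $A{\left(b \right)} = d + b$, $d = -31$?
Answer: $7432650$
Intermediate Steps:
$A{\left(b \right)} = -31 + b$
$\left(-1241 + 4823\right) \left(2139 + A{\left(-33 \right)}\right) = \left(-1241 + 4823\right) \left(2139 - 64\right) = 3582 \left(2139 - 64\right) = 3582 \cdot 2075 = 7432650$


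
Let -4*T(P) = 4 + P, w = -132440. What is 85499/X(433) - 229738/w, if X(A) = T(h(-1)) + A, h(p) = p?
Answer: 3263654803/16356340 ≈ 199.53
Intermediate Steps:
T(P) = -1 - P/4 (T(P) = -(4 + P)/4 = -1 - P/4)
X(A) = -3/4 + A (X(A) = (-1 - 1/4*(-1)) + A = (-1 + 1/4) + A = -3/4 + A)
85499/X(433) - 229738/w = 85499/(-3/4 + 433) - 229738/(-132440) = 85499/(1729/4) - 229738*(-1/132440) = 85499*(4/1729) + 114869/66220 = 341996/1729 + 114869/66220 = 3263654803/16356340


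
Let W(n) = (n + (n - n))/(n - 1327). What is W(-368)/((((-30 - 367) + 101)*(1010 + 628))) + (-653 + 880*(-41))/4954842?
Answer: -209650281019/28277605358730 ≈ -0.0074140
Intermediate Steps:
W(n) = n/(-1327 + n) (W(n) = (n + 0)/(-1327 + n) = n/(-1327 + n))
W(-368)/((((-30 - 367) + 101)*(1010 + 628))) + (-653 + 880*(-41))/4954842 = (-368/(-1327 - 368))/((((-30 - 367) + 101)*(1010 + 628))) + (-653 + 880*(-41))/4954842 = (-368/(-1695))/(((-397 + 101)*1638)) + (-653 - 36080)*(1/4954842) = (-368*(-1/1695))/((-296*1638)) - 36733*1/4954842 = (368/1695)/(-484848) - 36733/4954842 = (368/1695)*(-1/484848) - 36733/4954842 = -23/51363585 - 36733/4954842 = -209650281019/28277605358730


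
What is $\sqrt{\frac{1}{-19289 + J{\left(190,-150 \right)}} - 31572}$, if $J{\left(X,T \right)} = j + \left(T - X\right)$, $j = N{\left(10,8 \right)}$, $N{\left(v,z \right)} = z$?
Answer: $\frac{i \sqrt{12154703533273}}{19621} \approx 177.69 i$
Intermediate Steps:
$j = 8$
$J{\left(X,T \right)} = 8 + T - X$ ($J{\left(X,T \right)} = 8 + \left(T - X\right) = 8 + T - X$)
$\sqrt{\frac{1}{-19289 + J{\left(190,-150 \right)}} - 31572} = \sqrt{\frac{1}{-19289 - 332} - 31572} = \sqrt{\frac{1}{-19621} - 31572} = \sqrt{- \frac{1}{19621} - 31572} = \sqrt{- \frac{619474213}{19621}} = \frac{i \sqrt{12154703533273}}{19621}$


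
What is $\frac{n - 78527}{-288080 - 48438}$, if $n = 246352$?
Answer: $- \frac{23975}{48074} \approx -0.49871$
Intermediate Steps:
$\frac{n - 78527}{-288080 - 48438} = \frac{246352 - 78527}{-288080 - 48438} = \frac{167825}{-336518} = 167825 \left(- \frac{1}{336518}\right) = - \frac{23975}{48074}$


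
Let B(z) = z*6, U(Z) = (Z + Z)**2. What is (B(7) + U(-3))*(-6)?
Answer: -468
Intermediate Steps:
U(Z) = 4*Z**2 (U(Z) = (2*Z)**2 = 4*Z**2)
B(z) = 6*z
(B(7) + U(-3))*(-6) = (6*7 + 4*(-3)**2)*(-6) = (42 + 4*9)*(-6) = (42 + 36)*(-6) = 78*(-6) = -468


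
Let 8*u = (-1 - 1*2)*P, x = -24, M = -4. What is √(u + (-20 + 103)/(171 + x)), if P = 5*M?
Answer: √14226/42 ≈ 2.8398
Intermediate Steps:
P = -20 (P = 5*(-4) = -20)
u = 15/2 (u = ((-1 - 1*2)*(-20))/8 = ((-1 - 2)*(-20))/8 = (-3*(-20))/8 = (⅛)*60 = 15/2 ≈ 7.5000)
√(u + (-20 + 103)/(171 + x)) = √(15/2 + (-20 + 103)/(171 - 24)) = √(15/2 + 83/147) = √(2371/294) = √14226/42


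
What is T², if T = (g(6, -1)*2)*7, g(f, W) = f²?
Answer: 254016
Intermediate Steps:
T = 504 (T = (6²*2)*7 = (36*2)*7 = 72*7 = 504)
T² = 504² = 254016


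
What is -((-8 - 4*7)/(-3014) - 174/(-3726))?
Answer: -54881/935847 ≈ -0.058643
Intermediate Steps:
-((-8 - 4*7)/(-3014) - 174/(-3726)) = -((-8 - 28)*(-1/3014) - 174*(-1/3726)) = -(-36*(-1/3014) + 29/621) = -(18/1507 + 29/621) = -1*54881/935847 = -54881/935847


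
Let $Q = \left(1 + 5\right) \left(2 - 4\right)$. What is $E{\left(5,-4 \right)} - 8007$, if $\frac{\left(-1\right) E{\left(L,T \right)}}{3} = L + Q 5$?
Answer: $-7842$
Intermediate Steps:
$Q = -12$ ($Q = 6 \left(-2\right) = -12$)
$E{\left(L,T \right)} = 180 - 3 L$ ($E{\left(L,T \right)} = - 3 \left(L - 60\right) = - 3 \left(-60 + L\right) = 180 - 3 L$)
$E{\left(5,-4 \right)} - 8007 = \left(180 - 15\right) - 8007 = 165 - 8007 = -7842$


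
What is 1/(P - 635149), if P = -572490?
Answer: -1/1207639 ≈ -8.2806e-7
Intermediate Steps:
1/(P - 635149) = 1/(-572490 - 635149) = 1/(-1207639) = -1/1207639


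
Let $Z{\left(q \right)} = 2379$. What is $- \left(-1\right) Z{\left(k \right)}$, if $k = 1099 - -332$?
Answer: $2379$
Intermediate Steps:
$k = 1431$ ($k = 1099 + 332 = 1431$)
$- \left(-1\right) Z{\left(k \right)} = - \left(-1\right) 2379 = \left(-1\right) \left(-2379\right) = 2379$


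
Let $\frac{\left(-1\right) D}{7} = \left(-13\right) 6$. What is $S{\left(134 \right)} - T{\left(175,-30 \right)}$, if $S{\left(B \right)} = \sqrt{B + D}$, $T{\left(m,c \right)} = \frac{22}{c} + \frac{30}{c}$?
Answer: $\frac{26}{15} + 2 \sqrt{170} \approx 27.81$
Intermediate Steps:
$D = 546$ ($D = - 7 \left(\left(-13\right) 6\right) = \left(-7\right) \left(-78\right) = 546$)
$T{\left(m,c \right)} = \frac{52}{c}$
$S{\left(B \right)} = \sqrt{546 + B}$ ($S{\left(B \right)} = \sqrt{B + 546} = \sqrt{546 + B}$)
$S{\left(134 \right)} - T{\left(175,-30 \right)} = \sqrt{546 + 134} - \frac{52}{-30} = \sqrt{680} - 52 \left(- \frac{1}{30}\right) = 2 \sqrt{170} - - \frac{26}{15} = 2 \sqrt{170} + \frac{26}{15} = \frac{26}{15} + 2 \sqrt{170}$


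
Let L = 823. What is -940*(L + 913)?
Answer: -1631840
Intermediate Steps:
-940*(L + 913) = -940*(823 + 913) = -940*1736 = -1631840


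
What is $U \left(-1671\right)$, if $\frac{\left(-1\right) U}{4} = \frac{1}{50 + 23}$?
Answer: $\frac{6684}{73} \approx 91.562$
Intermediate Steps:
$U = - \frac{4}{73}$ ($U = - \frac{4}{50 + 23} = - \frac{4}{73} \approx -0.054795$)
$U \left(-1671\right) = \left(- \frac{4}{73}\right) \left(-1671\right) = \frac{6684}{73}$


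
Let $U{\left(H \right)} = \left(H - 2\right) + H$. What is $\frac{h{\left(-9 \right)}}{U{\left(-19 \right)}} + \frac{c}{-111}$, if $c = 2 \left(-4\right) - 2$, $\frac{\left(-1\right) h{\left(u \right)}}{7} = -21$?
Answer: $- \frac{15917}{4440} \approx -3.5849$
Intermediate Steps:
$h{\left(u \right)} = 147$ ($h{\left(u \right)} = \left(-7\right) \left(-21\right) = 147$)
$U{\left(H \right)} = -2 + 2 H$ ($U{\left(H \right)} = \left(-2 + H\right) + H = -2 + 2 H$)
$c = -10$ ($c = -8 - 2 = -10$)
$\frac{h{\left(-9 \right)}}{U{\left(-19 \right)}} + \frac{c}{-111} = \frac{147}{-2 + 2 \left(-19\right)} - \frac{10}{-111} = \frac{147}{-2 - 38} - - \frac{10}{111} = \frac{147}{-40} + \frac{10}{111} = 147 \left(- \frac{1}{40}\right) + \frac{10}{111} = - \frac{147}{40} + \frac{10}{111} = - \frac{15917}{4440}$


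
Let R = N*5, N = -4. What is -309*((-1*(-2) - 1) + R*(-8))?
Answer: -49749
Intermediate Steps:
R = -20 (R = -4*5 = -20)
-309*((-1*(-2) - 1) + R*(-8)) = -309*((-1*(-2) - 1) - 20*(-8)) = -309*((2 - 1) + 160) = -309*(1 + 160) = -309*161 = -49749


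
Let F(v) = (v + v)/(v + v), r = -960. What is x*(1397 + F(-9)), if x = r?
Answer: -1342080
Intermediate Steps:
F(v) = 1 (F(v) = (2*v)/((2*v)) = (2*v)*(1/(2*v)) = 1)
x = -960
x*(1397 + F(-9)) = -960*(1397 + 1) = -960*1398 = -1342080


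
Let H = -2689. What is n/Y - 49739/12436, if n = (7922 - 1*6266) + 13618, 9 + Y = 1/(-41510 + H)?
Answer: -1051909217203/618367664 ≈ -1701.1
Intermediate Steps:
Y = -397792/44199 (Y = -9 + 1/(-41510 - 2689) = -9 + 1/(-44199) = -9 - 1/44199 = -397792/44199 ≈ -9.0000)
n = 15274 (n = (7922 - 6266) + 13618 = 1656 + 13618 = 15274)
n/Y - 49739/12436 = 15274/(-397792/44199) - 49739/12436 = 15274*(-44199/397792) - 49739*1/12436 = -337547763/198896 - 49739/12436 = -1051909217203/618367664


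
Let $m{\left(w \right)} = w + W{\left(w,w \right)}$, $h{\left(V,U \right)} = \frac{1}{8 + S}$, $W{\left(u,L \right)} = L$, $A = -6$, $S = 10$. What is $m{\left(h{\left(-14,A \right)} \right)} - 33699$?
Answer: $- \frac{303290}{9} \approx -33699.0$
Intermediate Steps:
$h{\left(V,U \right)} = \frac{1}{18}$ ($h{\left(V,U \right)} = \frac{1}{8 + 10} = \frac{1}{18}$)
$m{\left(w \right)} = 2 w$ ($m{\left(w \right)} = w + w = 2 w$)
$m{\left(h{\left(-14,A \right)} \right)} - 33699 = 2 \cdot \frac{1}{18} - 33699 = \frac{1}{9} - 33699 = - \frac{303290}{9}$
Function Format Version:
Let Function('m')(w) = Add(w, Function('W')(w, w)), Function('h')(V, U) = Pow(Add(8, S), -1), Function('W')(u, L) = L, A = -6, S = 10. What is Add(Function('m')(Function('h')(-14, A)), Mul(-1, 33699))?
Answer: Rational(-303290, 9) ≈ -33699.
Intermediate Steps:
Function('h')(V, U) = Rational(1, 18) (Function('h')(V, U) = Pow(Add(8, 10), -1) = Pow(18, -1) = Rational(1, 18))
Function('m')(w) = Mul(2, w) (Function('m')(w) = Add(w, w) = Mul(2, w))
Add(Function('m')(Function('h')(-14, A)), Mul(-1, 33699)) = Add(Mul(2, Rational(1, 18)), Mul(-1, 33699)) = Add(Rational(1, 9), -33699) = Rational(-303290, 9)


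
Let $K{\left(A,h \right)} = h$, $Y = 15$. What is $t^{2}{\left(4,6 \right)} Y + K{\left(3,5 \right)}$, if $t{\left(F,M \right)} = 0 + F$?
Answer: $245$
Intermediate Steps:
$t{\left(F,M \right)} = F$
$t^{2}{\left(4,6 \right)} Y + K{\left(3,5 \right)} = 4^{2} \cdot 15 + 5 = 16 \cdot 15 + 5 = 240 + 5 = 245$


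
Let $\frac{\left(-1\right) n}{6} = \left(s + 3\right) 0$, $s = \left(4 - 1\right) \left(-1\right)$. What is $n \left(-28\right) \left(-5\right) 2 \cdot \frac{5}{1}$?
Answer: $0$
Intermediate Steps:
$s = -3$ ($s = 3 \left(-1\right) = -3$)
$n = 0$ ($n = - 6 \left(-3 + 3\right) 0 = - 6 \cdot 0 \cdot 0 = \left(-6\right) 0 = 0$)
$n \left(-28\right) \left(-5\right) 2 \cdot \frac{5}{1} = 0 \left(-28\right) \left(-5\right) 2 \cdot \frac{5}{1} = 0 \left(- 10 \cdot 5 \cdot 1\right) = 0 \left(\left(-10\right) 5\right) = 0 \left(-50\right) = 0$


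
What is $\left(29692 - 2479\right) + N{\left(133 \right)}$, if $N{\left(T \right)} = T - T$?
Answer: $27213$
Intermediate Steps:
$N{\left(T \right)} = 0$
$\left(29692 - 2479\right) + N{\left(133 \right)} = \left(29692 - 2479\right) + 0 = 27213 + 0 = 27213$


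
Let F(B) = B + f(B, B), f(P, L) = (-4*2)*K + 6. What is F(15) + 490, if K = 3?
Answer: 487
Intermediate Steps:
f(P, L) = -18 (f(P, L) = -4*2*3 + 6 = -8*3 + 6 = -24 + 6 = -18)
F(B) = -18 + B (F(B) = B - 18 = -18 + B)
F(15) + 490 = (-18 + 15) + 490 = -3 + 490 = 487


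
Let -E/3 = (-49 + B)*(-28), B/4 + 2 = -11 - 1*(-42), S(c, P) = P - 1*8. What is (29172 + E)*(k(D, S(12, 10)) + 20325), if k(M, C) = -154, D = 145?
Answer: 701950800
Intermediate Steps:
S(c, P) = -8 + P (S(c, P) = P - 8 = -8 + P)
B = 116 (B = -8 + 4*(-11 - 1*(-42)) = -8 + 4*(-11 + 42) = -8 + 4*31 = -8 + 124 = 116)
E = 5628 (E = -3*(-49 + 116)*(-28) = -201*(-28) = -3*(-1876) = 5628)
(29172 + E)*(k(D, S(12, 10)) + 20325) = (29172 + 5628)*(-154 + 20325) = 34800*20171 = 701950800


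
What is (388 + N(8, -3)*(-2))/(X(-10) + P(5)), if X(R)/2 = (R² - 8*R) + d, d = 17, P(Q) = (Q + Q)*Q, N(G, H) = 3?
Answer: 191/222 ≈ 0.86036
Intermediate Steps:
P(Q) = 2*Q² (P(Q) = (2*Q)*Q = 2*Q²)
X(R) = 34 - 16*R + 2*R² (X(R) = 2*((R² - 8*R) + 17) = 2*(17 + R² - 8*R) = 34 - 16*R + 2*R²)
(388 + N(8, -3)*(-2))/(X(-10) + P(5)) = (388 + 3*(-2))/((34 - 16*(-10) + 2*(-10)²) + 2*5²) = (388 - 6)/((34 + 160 + 2*100) + 2*25) = 382/((34 + 160 + 200) + 50) = 382/(394 + 50) = 382/444 = 382*(1/444) = 191/222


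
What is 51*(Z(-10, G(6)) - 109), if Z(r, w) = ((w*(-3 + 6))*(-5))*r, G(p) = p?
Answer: 40341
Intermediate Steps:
Z(r, w) = -15*r*w (Z(r, w) = ((w*3)*(-5))*r = ((3*w)*(-5))*r = (-15*w)*r = -15*r*w)
51*(Z(-10, G(6)) - 109) = 51*(-15*(-10)*6 - 109) = 51*(900 - 109) = 51*791 = 40341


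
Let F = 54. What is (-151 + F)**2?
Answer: 9409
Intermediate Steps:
(-151 + F)**2 = (-151 + 54)**2 = (-97)**2 = 9409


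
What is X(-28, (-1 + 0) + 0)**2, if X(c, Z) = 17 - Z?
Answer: 324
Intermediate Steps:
X(-28, (-1 + 0) + 0)**2 = (17 - ((-1 + 0) + 0))**2 = (17 - (-1 + 0))**2 = (17 - 1*(-1))**2 = (17 + 1)**2 = 18**2 = 324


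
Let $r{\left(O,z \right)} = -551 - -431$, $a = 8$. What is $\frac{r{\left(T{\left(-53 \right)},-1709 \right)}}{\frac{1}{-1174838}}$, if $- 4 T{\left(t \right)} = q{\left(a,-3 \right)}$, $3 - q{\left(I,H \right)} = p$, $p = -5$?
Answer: $140980560$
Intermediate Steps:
$q{\left(I,H \right)} = 8$ ($q{\left(I,H \right)} = 3 - -5 = 3 + 5 = 8$)
$T{\left(t \right)} = -2$ ($T{\left(t \right)} = \left(- \frac{1}{4}\right) 8 = -2$)
$r{\left(O,z \right)} = -120$ ($r{\left(O,z \right)} = -551 + 431 = -120$)
$\frac{r{\left(T{\left(-53 \right)},-1709 \right)}}{\frac{1}{-1174838}} = - \frac{120}{\frac{1}{-1174838}} = - \frac{120}{- \frac{1}{1174838}} = \left(-120\right) \left(-1174838\right) = 140980560$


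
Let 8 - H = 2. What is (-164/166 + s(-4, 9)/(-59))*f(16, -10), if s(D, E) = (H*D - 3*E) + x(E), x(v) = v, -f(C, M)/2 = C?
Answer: 43264/4897 ≈ 8.8348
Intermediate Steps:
H = 6 (H = 8 - 1*2 = 8 - 2 = 6)
f(C, M) = -2*C
s(D, E) = -2*E + 6*D (s(D, E) = (6*D - 3*E) + E = (-3*E + 6*D) + E = -2*E + 6*D)
(-164/166 + s(-4, 9)/(-59))*f(16, -10) = (-164/166 + (-2*9 + 6*(-4))/(-59))*(-2*16) = (-164*1/166 + (-18 - 24)*(-1/59))*(-32) = (-82/83 - 42*(-1/59))*(-32) = (-82/83 + 42/59)*(-32) = -1352/4897*(-32) = 43264/4897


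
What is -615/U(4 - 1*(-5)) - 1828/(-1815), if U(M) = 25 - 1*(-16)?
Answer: -25397/1815 ≈ -13.993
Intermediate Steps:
U(M) = 41 (U(M) = 25 + 16 = 41)
-615/U(4 - 1*(-5)) - 1828/(-1815) = -615/41 - 1828/(-1815) = -615*1/41 - 1828*(-1/1815) = -15 + 1828/1815 = -25397/1815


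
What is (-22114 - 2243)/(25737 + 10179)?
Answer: -8119/11972 ≈ -0.67817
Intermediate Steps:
(-22114 - 2243)/(25737 + 10179) = -24357/35916 = -24357*1/35916 = -8119/11972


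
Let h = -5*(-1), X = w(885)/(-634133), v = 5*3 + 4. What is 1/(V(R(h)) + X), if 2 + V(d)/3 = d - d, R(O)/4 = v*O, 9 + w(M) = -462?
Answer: -634133/3804327 ≈ -0.16669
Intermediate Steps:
w(M) = -471 (w(M) = -9 - 462 = -471)
v = 19 (v = 15 + 4 = 19)
X = 471/634133 (X = -471/(-634133) = -471*(-1/634133) = 471/634133 ≈ 0.00074275)
h = 5
R(O) = 76*O (R(O) = 4*(19*O) = 76*O)
V(d) = -6 (V(d) = -6 + 3*(d - d) = -6 + 3*0 = -6 + 0 = -6)
1/(V(R(h)) + X) = 1/(-6 + 471/634133) = 1/(-3804327/634133) = -634133/3804327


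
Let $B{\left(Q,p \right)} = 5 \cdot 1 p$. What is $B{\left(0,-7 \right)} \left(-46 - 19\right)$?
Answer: $2275$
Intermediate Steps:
$B{\left(Q,p \right)} = 5 p$
$B{\left(0,-7 \right)} \left(-46 - 19\right) = 5 \left(-7\right) \left(-46 - 19\right) = \left(-35\right) \left(-65\right) = 2275$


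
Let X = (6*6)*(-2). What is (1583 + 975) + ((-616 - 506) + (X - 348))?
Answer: 1016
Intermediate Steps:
X = -72 (X = 36*(-2) = -72)
(1583 + 975) + ((-616 - 506) + (X - 348)) = (1583 + 975) + ((-616 - 506) + (-72 - 348)) = 2558 + (-1122 - 420) = 2558 - 1542 = 1016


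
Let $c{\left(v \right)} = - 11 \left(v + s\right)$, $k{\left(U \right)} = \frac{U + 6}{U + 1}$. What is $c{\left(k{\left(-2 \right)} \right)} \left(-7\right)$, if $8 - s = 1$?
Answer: $231$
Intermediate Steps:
$s = 7$ ($s = 8 - 1 = 7$)
$k{\left(U \right)} = \frac{6 + U}{1 + U}$
$c{\left(v \right)} = -77 - 11 v$ ($c{\left(v \right)} = - 11 \left(v + 7\right) = - 11 \left(7 + v\right) = -77 - 11 v$)
$c{\left(k{\left(-2 \right)} \right)} \left(-7\right) = \left(-77 - 11 \frac{6 - 2}{1 - 2}\right) \left(-7\right) = \left(-77 - 11 \frac{1}{-1} \cdot 4\right) \left(-7\right) = \left(-77 - 11 \left(\left(-1\right) 4\right)\right) \left(-7\right) = \left(-77 - -44\right) \left(-7\right) = \left(-77 + 44\right) \left(-7\right) = \left(-33\right) \left(-7\right) = 231$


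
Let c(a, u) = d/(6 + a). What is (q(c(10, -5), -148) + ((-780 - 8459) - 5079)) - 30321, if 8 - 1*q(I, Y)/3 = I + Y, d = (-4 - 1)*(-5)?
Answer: -706811/16 ≈ -44176.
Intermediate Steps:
d = 25 (d = -5*(-5) = 25)
c(a, u) = 25/(6 + a)
q(I, Y) = 24 - 3*I - 3*Y (q(I, Y) = 24 - 3*(I + Y) = 24 + (-3*I - 3*Y) = 24 - 3*I - 3*Y)
(q(c(10, -5), -148) + ((-780 - 8459) - 5079)) - 30321 = ((24 - 75/(6 + 10) - 3*(-148)) + ((-780 - 8459) - 5079)) - 30321 = ((24 - 75/16 + 444) + (-9239 - 5079)) - 30321 = ((24 - 75/16 + 444) - 14318) - 30321 = (7413/16 - 14318) - 30321 = -221675/16 - 30321 = -706811/16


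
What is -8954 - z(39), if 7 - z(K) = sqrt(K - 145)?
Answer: -8961 + I*sqrt(106) ≈ -8961.0 + 10.296*I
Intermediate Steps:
z(K) = 7 - sqrt(-145 + K) (z(K) = 7 - sqrt(K - 145) = 7 - sqrt(-145 + K))
-8954 - z(39) = -8954 - (7 - sqrt(-145 + 39)) = -8954 - (7 - sqrt(-106)) = -8954 - (7 - I*sqrt(106)) = -8954 + (-7 + I*sqrt(106)) = -8961 + I*sqrt(106)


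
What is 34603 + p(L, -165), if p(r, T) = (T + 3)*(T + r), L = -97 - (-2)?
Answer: 76723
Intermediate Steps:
L = -95 (L = -97 - 1*(-2) = -97 + 2 = -95)
p(r, T) = (3 + T)*(T + r)
34603 + p(L, -165) = 34603 + ((-165)² + 3*(-165) + 3*(-95) - 165*(-95)) = 34603 + (27225 - 495 - 285 + 15675) = 34603 + 42120 = 76723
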